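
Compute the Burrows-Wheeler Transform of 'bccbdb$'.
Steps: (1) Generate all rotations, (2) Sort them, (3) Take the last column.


Rotations (sorted):
  0: $bccbdb -> last char: b
  1: b$bccbd -> last char: d
  2: bccbdb$ -> last char: $
  3: bdb$bcc -> last char: c
  4: cbdb$bc -> last char: c
  5: ccbdb$b -> last char: b
  6: db$bccb -> last char: b


BWT = bd$ccbb


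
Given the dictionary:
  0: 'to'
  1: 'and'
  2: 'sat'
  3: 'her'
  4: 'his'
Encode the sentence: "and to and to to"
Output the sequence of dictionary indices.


Look up each word in the dictionary:
  'and' -> 1
  'to' -> 0
  'and' -> 1
  'to' -> 0
  'to' -> 0

Encoded: [1, 0, 1, 0, 0]


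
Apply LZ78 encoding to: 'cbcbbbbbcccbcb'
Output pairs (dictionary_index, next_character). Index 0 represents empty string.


LZ78 encoding steps:
Dictionary: {0: ''}
Step 1: w='' (idx 0), next='c' -> output (0, 'c'), add 'c' as idx 1
Step 2: w='' (idx 0), next='b' -> output (0, 'b'), add 'b' as idx 2
Step 3: w='c' (idx 1), next='b' -> output (1, 'b'), add 'cb' as idx 3
Step 4: w='b' (idx 2), next='b' -> output (2, 'b'), add 'bb' as idx 4
Step 5: w='bb' (idx 4), next='c' -> output (4, 'c'), add 'bbc' as idx 5
Step 6: w='c' (idx 1), next='c' -> output (1, 'c'), add 'cc' as idx 6
Step 7: w='b' (idx 2), next='c' -> output (2, 'c'), add 'bc' as idx 7
Step 8: w='b' (idx 2), end of input -> output (2, '')


Encoded: [(0, 'c'), (0, 'b'), (1, 'b'), (2, 'b'), (4, 'c'), (1, 'c'), (2, 'c'), (2, '')]


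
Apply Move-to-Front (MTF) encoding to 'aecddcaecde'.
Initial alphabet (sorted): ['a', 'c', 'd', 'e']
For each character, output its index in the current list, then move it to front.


MTF encoding:
'a': index 0 in ['a', 'c', 'd', 'e'] -> ['a', 'c', 'd', 'e']
'e': index 3 in ['a', 'c', 'd', 'e'] -> ['e', 'a', 'c', 'd']
'c': index 2 in ['e', 'a', 'c', 'd'] -> ['c', 'e', 'a', 'd']
'd': index 3 in ['c', 'e', 'a', 'd'] -> ['d', 'c', 'e', 'a']
'd': index 0 in ['d', 'c', 'e', 'a'] -> ['d', 'c', 'e', 'a']
'c': index 1 in ['d', 'c', 'e', 'a'] -> ['c', 'd', 'e', 'a']
'a': index 3 in ['c', 'd', 'e', 'a'] -> ['a', 'c', 'd', 'e']
'e': index 3 in ['a', 'c', 'd', 'e'] -> ['e', 'a', 'c', 'd']
'c': index 2 in ['e', 'a', 'c', 'd'] -> ['c', 'e', 'a', 'd']
'd': index 3 in ['c', 'e', 'a', 'd'] -> ['d', 'c', 'e', 'a']
'e': index 2 in ['d', 'c', 'e', 'a'] -> ['e', 'd', 'c', 'a']


Output: [0, 3, 2, 3, 0, 1, 3, 3, 2, 3, 2]


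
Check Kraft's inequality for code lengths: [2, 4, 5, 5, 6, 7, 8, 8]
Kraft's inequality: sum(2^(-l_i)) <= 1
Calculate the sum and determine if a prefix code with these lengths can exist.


Sum = 2^(-2) + 2^(-4) + 2^(-5) + 2^(-5) + 2^(-6) + 2^(-7) + 2^(-8) + 2^(-8)
    = 0.25 + 0.0625 + 0.03125 + 0.03125 + 0.015625 + 0.0078125 + 0.00390625 + 0.00390625
    = 104/256 = 0.40625
Since 0.40625 <= 1, Kraft's inequality IS satisfied.
A prefix code with these lengths CAN exist.

Kraft sum = 0.40625. Satisfied.


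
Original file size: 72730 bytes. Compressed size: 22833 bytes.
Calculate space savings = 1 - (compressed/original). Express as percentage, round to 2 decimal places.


ratio = compressed/original = 22833/72730 = 0.313942
savings = 1 - ratio = 1 - 0.313942 = 0.686058
as a percentage: 0.686058 * 100 = 68.61%

Space savings = 1 - 22833/72730 = 68.61%


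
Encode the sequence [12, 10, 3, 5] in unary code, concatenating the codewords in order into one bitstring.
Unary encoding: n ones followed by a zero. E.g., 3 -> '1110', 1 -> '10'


Encode each number as n ones followed by a terminating 0:
  12 -> 1111111111110 (13 bits)
  10 -> 11111111110 (11 bits)
  3 -> 1110 (4 bits)
  5 -> 111110 (6 bits)
Total length = 13 + 11 + 4 + 6 = 34 bits.

Unary([12, 10, 3, 5]) = 1111111111110111111111101110111110 (34 bits)


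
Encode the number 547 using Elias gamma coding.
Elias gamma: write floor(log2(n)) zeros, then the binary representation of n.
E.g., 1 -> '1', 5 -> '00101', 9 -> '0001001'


num_bits = floor(log2(547)) + 1 = 10
leading_zeros = num_bits - 1 = 9
binary(547) = 1000100011

Elias gamma(547) = '000000000' + '1000100011' = 0000000001000100011 (19 bits)


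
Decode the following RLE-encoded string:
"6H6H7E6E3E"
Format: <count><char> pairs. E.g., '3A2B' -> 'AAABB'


Expanding each <count><char> pair:
  6H -> 'HHHHHH'
  6H -> 'HHHHHH'
  7E -> 'EEEEEEE'
  6E -> 'EEEEEE'
  3E -> 'EEE'

Decoded = HHHHHHHHHHHHEEEEEEEEEEEEEEEE


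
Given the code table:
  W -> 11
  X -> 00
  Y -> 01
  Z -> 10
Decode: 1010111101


Decoding:
10 -> Z
10 -> Z
11 -> W
11 -> W
01 -> Y


Result: ZZWWY


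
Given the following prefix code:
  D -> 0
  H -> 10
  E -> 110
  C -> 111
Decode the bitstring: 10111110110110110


Decoding step by step:
Bits 10 -> H
Bits 111 -> C
Bits 110 -> E
Bits 110 -> E
Bits 110 -> E
Bits 110 -> E


Decoded message: HCEEEE


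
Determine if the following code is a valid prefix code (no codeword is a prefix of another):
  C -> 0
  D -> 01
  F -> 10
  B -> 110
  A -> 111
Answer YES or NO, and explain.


Checking each pair (does one codeword prefix another?):
  C='0' vs D='01': prefix -- VIOLATION

NO -- this is NOT a valid prefix code. C (0) is a prefix of D (01).


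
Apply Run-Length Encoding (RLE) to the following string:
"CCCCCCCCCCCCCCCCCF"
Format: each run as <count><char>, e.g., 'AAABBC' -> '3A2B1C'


Scanning runs left to right:
  i=0: run of 'C' x 17 -> '17C'
  i=17: run of 'F' x 1 -> '1F'

RLE = 17C1F


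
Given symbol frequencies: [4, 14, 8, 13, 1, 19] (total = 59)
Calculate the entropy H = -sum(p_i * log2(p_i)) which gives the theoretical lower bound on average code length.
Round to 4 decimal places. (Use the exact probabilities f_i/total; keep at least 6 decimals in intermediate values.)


Per-symbol terms -p_i * log2(p_i) with p_i = f_i/59:
  p = 4/59 = 0.067797: log2(p) = -3.882643, -p*log2(p) = 0.263230
  p = 14/59 = 0.237288: log2(p) = -2.075288, -p*log2(p) = 0.492441
  p = 8/59 = 0.135593: log2(p) = -2.882643, -p*log2(p) = 0.390867
  p = 13/59 = 0.220339: log2(p) = -2.182203, -p*log2(p) = 0.480824
  p = 1/59 = 0.016949: log2(p) = -5.882643, -p*log2(p) = 0.099706
  p = 19/59 = 0.322034: log2(p) = -1.634716, -p*log2(p) = 0.526434
H = 0.263230 + 0.492441 + 0.390867 + 0.480824 + 0.099706 + 0.526434 = 2.253502

H = 2.2535 bits/symbol


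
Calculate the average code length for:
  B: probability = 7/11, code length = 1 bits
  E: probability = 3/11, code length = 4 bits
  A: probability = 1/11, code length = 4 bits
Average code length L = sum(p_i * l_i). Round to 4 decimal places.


Weighted contributions p_i * l_i:
  B: (7/11) * 1 = 7/11
  E: (3/11) * 4 = 12/11
  A: (1/11) * 4 = 4/11
Sum = (7 + 12 + 4)/11 = 23/11

L = 23/11 = 2.0909 bits/symbol


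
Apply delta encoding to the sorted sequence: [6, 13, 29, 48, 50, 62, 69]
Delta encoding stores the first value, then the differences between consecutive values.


First value: 6
Deltas:
  13 - 6 = 7
  29 - 13 = 16
  48 - 29 = 19
  50 - 48 = 2
  62 - 50 = 12
  69 - 62 = 7


Delta encoded: [6, 7, 16, 19, 2, 12, 7]


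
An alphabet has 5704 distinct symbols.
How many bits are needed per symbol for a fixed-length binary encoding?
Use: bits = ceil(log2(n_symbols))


log2(5704) = 12.4778
Bracket: 2^12 = 4096 < 5704 <= 2^13 = 8192
So ceil(log2(5704)) = 13

bits = ceil(log2(5704)) = ceil(12.4778) = 13 bits


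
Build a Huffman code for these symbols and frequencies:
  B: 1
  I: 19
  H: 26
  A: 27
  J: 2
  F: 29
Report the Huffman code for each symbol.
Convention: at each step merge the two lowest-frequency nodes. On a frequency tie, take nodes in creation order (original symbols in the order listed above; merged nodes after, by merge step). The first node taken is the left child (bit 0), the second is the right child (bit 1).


Huffman tree construction:
Step 1: Merge B(1) + J(2) = 3
Step 2: Merge (B+J)(3) + I(19) = 22
Step 3: Merge ((B+J)+I)(22) + H(26) = 48
Step 4: Merge A(27) + F(29) = 56
Step 5: Merge (((B+J)+I)+H)(48) + (A+F)(56) = 104
Read each symbol's code off the tree from the root (left child = 0, right child = 1).

Codes:
  B: 0000 (length 4)
  I: 001 (length 3)
  H: 01 (length 2)
  A: 10 (length 2)
  J: 0001 (length 4)
  F: 11 (length 2)
Average code length: 233/104 = 2.2404 bits/symbol


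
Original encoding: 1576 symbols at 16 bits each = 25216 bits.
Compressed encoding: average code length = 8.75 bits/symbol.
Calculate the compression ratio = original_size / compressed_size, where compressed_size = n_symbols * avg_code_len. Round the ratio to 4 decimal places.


original_size = n_symbols * orig_bits = 1576 * 16 = 25216 bits
compressed_size = n_symbols * avg_code_len = 1576 * 8.75 = 13790.0 bits
ratio = original_size / compressed_size = 25216 / 13790.0 = 1.8286

Compression ratio = 1.8286


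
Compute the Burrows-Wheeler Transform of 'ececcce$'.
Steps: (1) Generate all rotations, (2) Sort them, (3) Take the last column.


Rotations (sorted):
  0: $ececcce -> last char: e
  1: ccce$ece -> last char: e
  2: cce$ecec -> last char: c
  3: ce$ececc -> last char: c
  4: ceccce$e -> last char: e
  5: e$ececcc -> last char: c
  6: eccce$ec -> last char: c
  7: ececcce$ -> last char: $


BWT = eeccecc$


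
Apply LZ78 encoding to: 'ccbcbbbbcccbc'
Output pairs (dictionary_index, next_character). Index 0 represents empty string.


LZ78 encoding steps:
Dictionary: {0: ''}
Step 1: w='' (idx 0), next='c' -> output (0, 'c'), add 'c' as idx 1
Step 2: w='c' (idx 1), next='b' -> output (1, 'b'), add 'cb' as idx 2
Step 3: w='cb' (idx 2), next='b' -> output (2, 'b'), add 'cbb' as idx 3
Step 4: w='' (idx 0), next='b' -> output (0, 'b'), add 'b' as idx 4
Step 5: w='b' (idx 4), next='c' -> output (4, 'c'), add 'bc' as idx 5
Step 6: w='c' (idx 1), next='c' -> output (1, 'c'), add 'cc' as idx 6
Step 7: w='bc' (idx 5), end of input -> output (5, '')


Encoded: [(0, 'c'), (1, 'b'), (2, 'b'), (0, 'b'), (4, 'c'), (1, 'c'), (5, '')]


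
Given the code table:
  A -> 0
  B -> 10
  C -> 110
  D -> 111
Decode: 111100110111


Decoding:
111 -> D
10 -> B
0 -> A
110 -> C
111 -> D


Result: DBACD


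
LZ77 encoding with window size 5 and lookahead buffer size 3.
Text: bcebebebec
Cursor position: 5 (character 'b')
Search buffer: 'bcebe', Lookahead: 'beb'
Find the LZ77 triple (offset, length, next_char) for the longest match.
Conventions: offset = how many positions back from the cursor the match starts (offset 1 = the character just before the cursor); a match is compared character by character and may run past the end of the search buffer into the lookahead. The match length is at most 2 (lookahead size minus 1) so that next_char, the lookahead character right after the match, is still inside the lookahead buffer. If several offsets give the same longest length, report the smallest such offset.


Try each offset into the search buffer:
  offset=1 (pos 4, char 'e'): match length 0
  offset=2 (pos 3, char 'b'): match length 2
  offset=3 (pos 2, char 'e'): match length 0
  offset=4 (pos 1, char 'c'): match length 0
  offset=5 (pos 0, char 'b'): match length 1
Longest match has length 2 at offset 2.
next_char = character at position 5 + 2 = 7 -> 'b'

Best match: offset=2, length=2 (matching 'be' starting at position 3)
LZ77 triple: (2, 2, 'b')


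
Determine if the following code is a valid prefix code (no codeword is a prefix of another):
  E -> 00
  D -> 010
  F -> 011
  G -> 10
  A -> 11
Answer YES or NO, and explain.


Checking each pair (does one codeword prefix another?):
  E='00' vs D='010': no prefix
  E='00' vs F='011': no prefix
  E='00' vs G='10': no prefix
  E='00' vs A='11': no prefix
  D='010' vs E='00': no prefix
  D='010' vs F='011': no prefix
  D='010' vs G='10': no prefix
  D='010' vs A='11': no prefix
  F='011' vs E='00': no prefix
  F='011' vs D='010': no prefix
  F='011' vs G='10': no prefix
  F='011' vs A='11': no prefix
  G='10' vs E='00': no prefix
  G='10' vs D='010': no prefix
  G='10' vs F='011': no prefix
  G='10' vs A='11': no prefix
  A='11' vs E='00': no prefix
  A='11' vs D='010': no prefix
  A='11' vs F='011': no prefix
  A='11' vs G='10': no prefix
No violation found over all pairs.

YES -- this is a valid prefix code. No codeword is a prefix of any other codeword.


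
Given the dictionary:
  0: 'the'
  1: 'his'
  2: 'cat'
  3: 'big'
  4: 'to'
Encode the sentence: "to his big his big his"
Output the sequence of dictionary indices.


Look up each word in the dictionary:
  'to' -> 4
  'his' -> 1
  'big' -> 3
  'his' -> 1
  'big' -> 3
  'his' -> 1

Encoded: [4, 1, 3, 1, 3, 1]


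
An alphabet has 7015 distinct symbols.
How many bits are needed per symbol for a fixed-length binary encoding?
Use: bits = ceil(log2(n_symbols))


log2(7015) = 12.7762
Bracket: 2^12 = 4096 < 7015 <= 2^13 = 8192
So ceil(log2(7015)) = 13

bits = ceil(log2(7015)) = ceil(12.7762) = 13 bits


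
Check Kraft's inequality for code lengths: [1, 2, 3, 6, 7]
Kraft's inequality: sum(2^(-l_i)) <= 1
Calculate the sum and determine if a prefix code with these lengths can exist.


Sum = 2^(-1) + 2^(-2) + 2^(-3) + 2^(-6) + 2^(-7)
    = 0.5 + 0.25 + 0.125 + 0.015625 + 0.0078125
    = 115/128 = 0.8984375
Since 0.8984375 <= 1, Kraft's inequality IS satisfied.
A prefix code with these lengths CAN exist.

Kraft sum = 0.8984375. Satisfied.


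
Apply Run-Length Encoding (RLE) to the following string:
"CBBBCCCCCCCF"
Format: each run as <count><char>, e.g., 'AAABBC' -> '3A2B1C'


Scanning runs left to right:
  i=0: run of 'C' x 1 -> '1C'
  i=1: run of 'B' x 3 -> '3B'
  i=4: run of 'C' x 7 -> '7C'
  i=11: run of 'F' x 1 -> '1F'

RLE = 1C3B7C1F


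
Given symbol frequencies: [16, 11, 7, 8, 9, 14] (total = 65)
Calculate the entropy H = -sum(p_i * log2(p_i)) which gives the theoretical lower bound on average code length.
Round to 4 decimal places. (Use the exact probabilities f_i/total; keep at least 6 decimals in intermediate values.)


Per-symbol terms -p_i * log2(p_i) with p_i = f_i/65:
  p = 16/65 = 0.246154: log2(p) = -2.022368, -p*log2(p) = 0.497814
  p = 11/65 = 0.169231: log2(p) = -2.562936, -p*log2(p) = 0.433728
  p = 7/65 = 0.107692: log2(p) = -3.215013, -p*log2(p) = 0.346232
  p = 8/65 = 0.123077: log2(p) = -3.022368, -p*log2(p) = 0.371984
  p = 9/65 = 0.138462: log2(p) = -2.852443, -p*log2(p) = 0.394954
  p = 14/65 = 0.215385: log2(p) = -2.215013, -p*log2(p) = 0.477080
H = 0.497814 + 0.433728 + 0.346232 + 0.371984 + 0.394954 + 0.477080 = 2.521792

H = 2.5218 bits/symbol


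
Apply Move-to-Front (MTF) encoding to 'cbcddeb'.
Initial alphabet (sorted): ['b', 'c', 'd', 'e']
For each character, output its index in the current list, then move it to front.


MTF encoding:
'c': index 1 in ['b', 'c', 'd', 'e'] -> ['c', 'b', 'd', 'e']
'b': index 1 in ['c', 'b', 'd', 'e'] -> ['b', 'c', 'd', 'e']
'c': index 1 in ['b', 'c', 'd', 'e'] -> ['c', 'b', 'd', 'e']
'd': index 2 in ['c', 'b', 'd', 'e'] -> ['d', 'c', 'b', 'e']
'd': index 0 in ['d', 'c', 'b', 'e'] -> ['d', 'c', 'b', 'e']
'e': index 3 in ['d', 'c', 'b', 'e'] -> ['e', 'd', 'c', 'b']
'b': index 3 in ['e', 'd', 'c', 'b'] -> ['b', 'e', 'd', 'c']


Output: [1, 1, 1, 2, 0, 3, 3]


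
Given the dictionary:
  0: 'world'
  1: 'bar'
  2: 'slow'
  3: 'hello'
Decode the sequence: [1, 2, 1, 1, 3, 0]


Look up each index in the dictionary:
  1 -> 'bar'
  2 -> 'slow'
  1 -> 'bar'
  1 -> 'bar'
  3 -> 'hello'
  0 -> 'world'

Decoded: "bar slow bar bar hello world"


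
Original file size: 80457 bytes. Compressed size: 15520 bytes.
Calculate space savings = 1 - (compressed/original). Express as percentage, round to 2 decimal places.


ratio = compressed/original = 15520/80457 = 0.192898
savings = 1 - ratio = 1 - 0.192898 = 0.807102
as a percentage: 0.807102 * 100 = 80.71%

Space savings = 1 - 15520/80457 = 80.71%


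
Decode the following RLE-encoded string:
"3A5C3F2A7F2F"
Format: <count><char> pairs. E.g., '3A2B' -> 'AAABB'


Expanding each <count><char> pair:
  3A -> 'AAA'
  5C -> 'CCCCC'
  3F -> 'FFF'
  2A -> 'AA'
  7F -> 'FFFFFFF'
  2F -> 'FF'

Decoded = AAACCCCCFFFAAFFFFFFFFF


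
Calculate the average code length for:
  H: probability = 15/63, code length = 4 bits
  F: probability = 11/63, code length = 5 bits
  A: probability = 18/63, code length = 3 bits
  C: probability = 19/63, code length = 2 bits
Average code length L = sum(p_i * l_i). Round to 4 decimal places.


Weighted contributions p_i * l_i:
  H: (15/63) * 4 = 60/63
  F: (11/63) * 5 = 55/63
  A: (18/63) * 3 = 54/63
  C: (19/63) * 2 = 38/63
Sum = (60 + 55 + 54 + 38)/63 = 207/63

L = 207/63 = 3.2857 bits/symbol


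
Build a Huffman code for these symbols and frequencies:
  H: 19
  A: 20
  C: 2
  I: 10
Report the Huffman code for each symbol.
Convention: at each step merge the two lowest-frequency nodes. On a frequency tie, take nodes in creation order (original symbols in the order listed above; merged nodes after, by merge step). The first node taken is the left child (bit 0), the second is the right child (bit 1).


Huffman tree construction:
Step 1: Merge C(2) + I(10) = 12
Step 2: Merge (C+I)(12) + H(19) = 31
Step 3: Merge A(20) + ((C+I)+H)(31) = 51
Read each symbol's code off the tree from the root (left child = 0, right child = 1).

Codes:
  H: 11 (length 2)
  A: 0 (length 1)
  C: 100 (length 3)
  I: 101 (length 3)
Average code length: 94/51 = 1.8431 bits/symbol


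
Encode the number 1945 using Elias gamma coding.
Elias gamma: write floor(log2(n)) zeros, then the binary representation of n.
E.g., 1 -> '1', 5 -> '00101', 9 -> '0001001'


num_bits = floor(log2(1945)) + 1 = 11
leading_zeros = num_bits - 1 = 10
binary(1945) = 11110011001

Elias gamma(1945) = '0000000000' + '11110011001' = 000000000011110011001 (21 bits)


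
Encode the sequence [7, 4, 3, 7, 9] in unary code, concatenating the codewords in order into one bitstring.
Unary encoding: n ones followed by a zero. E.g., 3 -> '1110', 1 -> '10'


Encode each number as n ones followed by a terminating 0:
  7 -> 11111110 (8 bits)
  4 -> 11110 (5 bits)
  3 -> 1110 (4 bits)
  7 -> 11111110 (8 bits)
  9 -> 1111111110 (10 bits)
Total length = 8 + 5 + 4 + 8 + 10 = 35 bits.

Unary([7, 4, 3, 7, 9]) = 11111110111101110111111101111111110 (35 bits)


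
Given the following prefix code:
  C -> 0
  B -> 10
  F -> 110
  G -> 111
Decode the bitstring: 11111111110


Decoding step by step:
Bits 111 -> G
Bits 111 -> G
Bits 111 -> G
Bits 10 -> B


Decoded message: GGGB


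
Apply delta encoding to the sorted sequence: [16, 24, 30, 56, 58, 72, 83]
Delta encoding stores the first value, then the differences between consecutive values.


First value: 16
Deltas:
  24 - 16 = 8
  30 - 24 = 6
  56 - 30 = 26
  58 - 56 = 2
  72 - 58 = 14
  83 - 72 = 11


Delta encoded: [16, 8, 6, 26, 2, 14, 11]


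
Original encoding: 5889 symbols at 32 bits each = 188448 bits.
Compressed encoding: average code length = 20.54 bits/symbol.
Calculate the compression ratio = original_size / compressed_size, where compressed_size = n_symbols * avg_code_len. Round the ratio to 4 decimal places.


original_size = n_symbols * orig_bits = 5889 * 32 = 188448 bits
compressed_size = n_symbols * avg_code_len = 5889 * 20.54 = 120960.06 bits
ratio = original_size / compressed_size = 188448 / 120960.06 = 1.5579

Compression ratio = 1.5579


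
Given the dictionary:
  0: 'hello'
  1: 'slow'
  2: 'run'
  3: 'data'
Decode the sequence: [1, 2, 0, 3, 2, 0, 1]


Look up each index in the dictionary:
  1 -> 'slow'
  2 -> 'run'
  0 -> 'hello'
  3 -> 'data'
  2 -> 'run'
  0 -> 'hello'
  1 -> 'slow'

Decoded: "slow run hello data run hello slow"


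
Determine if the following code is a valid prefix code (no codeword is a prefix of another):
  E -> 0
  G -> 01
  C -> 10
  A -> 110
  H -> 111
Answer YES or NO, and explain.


Checking each pair (does one codeword prefix another?):
  E='0' vs G='01': prefix -- VIOLATION

NO -- this is NOT a valid prefix code. E (0) is a prefix of G (01).


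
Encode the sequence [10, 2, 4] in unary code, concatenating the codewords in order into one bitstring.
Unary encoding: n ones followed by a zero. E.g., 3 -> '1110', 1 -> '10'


Encode each number as n ones followed by a terminating 0:
  10 -> 11111111110 (11 bits)
  2 -> 110 (3 bits)
  4 -> 11110 (5 bits)
Total length = 11 + 3 + 5 = 19 bits.

Unary([10, 2, 4]) = 1111111111011011110 (19 bits)


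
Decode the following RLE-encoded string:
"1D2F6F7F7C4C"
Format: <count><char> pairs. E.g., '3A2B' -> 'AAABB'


Expanding each <count><char> pair:
  1D -> 'D'
  2F -> 'FF'
  6F -> 'FFFFFF'
  7F -> 'FFFFFFF'
  7C -> 'CCCCCCC'
  4C -> 'CCCC'

Decoded = DFFFFFFFFFFFFFFFCCCCCCCCCCC


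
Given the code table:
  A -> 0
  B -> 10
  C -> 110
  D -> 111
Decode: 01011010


Decoding:
0 -> A
10 -> B
110 -> C
10 -> B


Result: ABCB


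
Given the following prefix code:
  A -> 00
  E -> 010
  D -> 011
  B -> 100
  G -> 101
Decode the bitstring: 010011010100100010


Decoding step by step:
Bits 010 -> E
Bits 011 -> D
Bits 010 -> E
Bits 100 -> B
Bits 100 -> B
Bits 010 -> E


Decoded message: EDEBBE


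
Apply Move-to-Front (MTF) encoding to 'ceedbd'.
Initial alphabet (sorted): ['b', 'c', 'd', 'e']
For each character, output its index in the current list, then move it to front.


MTF encoding:
'c': index 1 in ['b', 'c', 'd', 'e'] -> ['c', 'b', 'd', 'e']
'e': index 3 in ['c', 'b', 'd', 'e'] -> ['e', 'c', 'b', 'd']
'e': index 0 in ['e', 'c', 'b', 'd'] -> ['e', 'c', 'b', 'd']
'd': index 3 in ['e', 'c', 'b', 'd'] -> ['d', 'e', 'c', 'b']
'b': index 3 in ['d', 'e', 'c', 'b'] -> ['b', 'd', 'e', 'c']
'd': index 1 in ['b', 'd', 'e', 'c'] -> ['d', 'b', 'e', 'c']


Output: [1, 3, 0, 3, 3, 1]


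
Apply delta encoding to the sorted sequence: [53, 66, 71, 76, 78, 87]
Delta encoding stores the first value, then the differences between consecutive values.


First value: 53
Deltas:
  66 - 53 = 13
  71 - 66 = 5
  76 - 71 = 5
  78 - 76 = 2
  87 - 78 = 9


Delta encoded: [53, 13, 5, 5, 2, 9]


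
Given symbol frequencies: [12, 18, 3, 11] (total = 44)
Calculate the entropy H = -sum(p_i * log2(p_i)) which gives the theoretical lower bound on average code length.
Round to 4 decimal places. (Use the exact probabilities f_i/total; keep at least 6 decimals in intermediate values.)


Per-symbol terms -p_i * log2(p_i) with p_i = f_i/44:
  p = 12/44 = 0.272727: log2(p) = -1.874469, -p*log2(p) = 0.511219
  p = 18/44 = 0.409091: log2(p) = -1.289507, -p*log2(p) = 0.527525
  p = 3/44 = 0.068182: log2(p) = -3.874469, -p*log2(p) = 0.264168
  p = 11/44 = 0.250000: log2(p) = -2.000000, -p*log2(p) = 0.500000
H = 0.511219 + 0.527525 + 0.264168 + 0.500000 = 1.802912

H = 1.8029 bits/symbol


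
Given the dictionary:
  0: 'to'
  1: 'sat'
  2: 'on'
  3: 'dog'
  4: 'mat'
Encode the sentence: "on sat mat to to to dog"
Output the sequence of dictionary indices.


Look up each word in the dictionary:
  'on' -> 2
  'sat' -> 1
  'mat' -> 4
  'to' -> 0
  'to' -> 0
  'to' -> 0
  'dog' -> 3

Encoded: [2, 1, 4, 0, 0, 0, 3]


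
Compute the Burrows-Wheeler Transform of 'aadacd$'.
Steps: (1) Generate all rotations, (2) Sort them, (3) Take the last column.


Rotations (sorted):
  0: $aadacd -> last char: d
  1: aadacd$ -> last char: $
  2: acd$aad -> last char: d
  3: adacd$a -> last char: a
  4: cd$aada -> last char: a
  5: d$aadac -> last char: c
  6: dacd$aa -> last char: a


BWT = d$daaca


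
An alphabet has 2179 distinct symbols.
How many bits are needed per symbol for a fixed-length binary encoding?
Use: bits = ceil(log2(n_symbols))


log2(2179) = 11.0895
Bracket: 2^11 = 2048 < 2179 <= 2^12 = 4096
So ceil(log2(2179)) = 12

bits = ceil(log2(2179)) = ceil(11.0895) = 12 bits


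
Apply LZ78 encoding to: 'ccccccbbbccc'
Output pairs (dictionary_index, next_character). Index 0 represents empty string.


LZ78 encoding steps:
Dictionary: {0: ''}
Step 1: w='' (idx 0), next='c' -> output (0, 'c'), add 'c' as idx 1
Step 2: w='c' (idx 1), next='c' -> output (1, 'c'), add 'cc' as idx 2
Step 3: w='cc' (idx 2), next='c' -> output (2, 'c'), add 'ccc' as idx 3
Step 4: w='' (idx 0), next='b' -> output (0, 'b'), add 'b' as idx 4
Step 5: w='b' (idx 4), next='b' -> output (4, 'b'), add 'bb' as idx 5
Step 6: w='ccc' (idx 3), end of input -> output (3, '')


Encoded: [(0, 'c'), (1, 'c'), (2, 'c'), (0, 'b'), (4, 'b'), (3, '')]


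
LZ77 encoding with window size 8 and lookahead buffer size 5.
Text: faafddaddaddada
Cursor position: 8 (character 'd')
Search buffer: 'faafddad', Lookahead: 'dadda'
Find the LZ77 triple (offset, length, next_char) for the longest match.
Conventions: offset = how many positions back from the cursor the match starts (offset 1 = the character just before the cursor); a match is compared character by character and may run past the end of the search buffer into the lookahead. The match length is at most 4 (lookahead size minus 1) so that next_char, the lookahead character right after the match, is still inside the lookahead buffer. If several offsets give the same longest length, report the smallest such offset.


Try each offset into the search buffer:
  offset=1 (pos 7, char 'd'): match length 1
  offset=2 (pos 6, char 'a'): match length 0
  offset=3 (pos 5, char 'd'): match length 4
  offset=4 (pos 4, char 'd'): match length 1
  offset=5 (pos 3, char 'f'): match length 0
  offset=6 (pos 2, char 'a'): match length 0
  offset=7 (pos 1, char 'a'): match length 0
  offset=8 (pos 0, char 'f'): match length 0
Longest match has length 4 at offset 3.
next_char = character at position 8 + 4 = 12 -> 'a'

Best match: offset=3, length=4 (matching 'dadd' starting at position 5)
LZ77 triple: (3, 4, 'a')


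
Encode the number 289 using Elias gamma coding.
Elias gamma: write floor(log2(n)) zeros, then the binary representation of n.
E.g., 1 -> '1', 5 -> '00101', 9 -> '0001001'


num_bits = floor(log2(289)) + 1 = 9
leading_zeros = num_bits - 1 = 8
binary(289) = 100100001

Elias gamma(289) = '00000000' + '100100001' = 00000000100100001 (17 bits)


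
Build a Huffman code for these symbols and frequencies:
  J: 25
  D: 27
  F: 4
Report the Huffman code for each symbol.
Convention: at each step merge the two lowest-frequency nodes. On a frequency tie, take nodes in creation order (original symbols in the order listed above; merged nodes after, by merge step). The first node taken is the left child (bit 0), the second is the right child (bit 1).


Huffman tree construction:
Step 1: Merge F(4) + J(25) = 29
Step 2: Merge D(27) + (F+J)(29) = 56
Read each symbol's code off the tree from the root (left child = 0, right child = 1).

Codes:
  J: 11 (length 2)
  D: 0 (length 1)
  F: 10 (length 2)
Average code length: 85/56 = 1.5179 bits/symbol


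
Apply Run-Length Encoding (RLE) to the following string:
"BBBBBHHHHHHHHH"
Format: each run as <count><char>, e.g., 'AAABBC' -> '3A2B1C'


Scanning runs left to right:
  i=0: run of 'B' x 5 -> '5B'
  i=5: run of 'H' x 9 -> '9H'

RLE = 5B9H


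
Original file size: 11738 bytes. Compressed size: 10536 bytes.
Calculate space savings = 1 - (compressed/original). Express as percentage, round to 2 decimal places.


ratio = compressed/original = 10536/11738 = 0.897598
savings = 1 - ratio = 1 - 0.897598 = 0.102402
as a percentage: 0.102402 * 100 = 10.24%

Space savings = 1 - 10536/11738 = 10.24%


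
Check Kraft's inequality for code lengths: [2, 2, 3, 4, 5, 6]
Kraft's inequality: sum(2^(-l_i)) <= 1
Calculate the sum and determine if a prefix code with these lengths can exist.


Sum = 2^(-2) + 2^(-2) + 2^(-3) + 2^(-4) + 2^(-5) + 2^(-6)
    = 0.25 + 0.25 + 0.125 + 0.0625 + 0.03125 + 0.015625
    = 47/64 = 0.734375
Since 0.734375 <= 1, Kraft's inequality IS satisfied.
A prefix code with these lengths CAN exist.

Kraft sum = 0.734375. Satisfied.


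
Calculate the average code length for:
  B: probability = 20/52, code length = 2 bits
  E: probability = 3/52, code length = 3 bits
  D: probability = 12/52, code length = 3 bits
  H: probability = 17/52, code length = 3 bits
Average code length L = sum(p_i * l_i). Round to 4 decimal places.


Weighted contributions p_i * l_i:
  B: (20/52) * 2 = 40/52
  E: (3/52) * 3 = 9/52
  D: (12/52) * 3 = 36/52
  H: (17/52) * 3 = 51/52
Sum = (40 + 9 + 36 + 51)/52 = 136/52

L = 136/52 = 2.6154 bits/symbol


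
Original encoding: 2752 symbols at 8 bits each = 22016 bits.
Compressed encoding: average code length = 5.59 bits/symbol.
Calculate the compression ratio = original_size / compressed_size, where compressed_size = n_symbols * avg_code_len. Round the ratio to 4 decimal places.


original_size = n_symbols * orig_bits = 2752 * 8 = 22016 bits
compressed_size = n_symbols * avg_code_len = 2752 * 5.59 = 15383.68 bits
ratio = original_size / compressed_size = 22016 / 15383.68 = 1.4311

Compression ratio = 1.4311


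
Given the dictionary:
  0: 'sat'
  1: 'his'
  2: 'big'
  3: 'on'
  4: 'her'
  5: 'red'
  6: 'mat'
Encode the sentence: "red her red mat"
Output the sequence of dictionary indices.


Look up each word in the dictionary:
  'red' -> 5
  'her' -> 4
  'red' -> 5
  'mat' -> 6

Encoded: [5, 4, 5, 6]


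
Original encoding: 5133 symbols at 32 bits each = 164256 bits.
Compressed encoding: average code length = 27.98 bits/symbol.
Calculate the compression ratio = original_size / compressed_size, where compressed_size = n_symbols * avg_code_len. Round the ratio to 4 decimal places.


original_size = n_symbols * orig_bits = 5133 * 32 = 164256 bits
compressed_size = n_symbols * avg_code_len = 5133 * 27.98 = 143621.34 bits
ratio = original_size / compressed_size = 164256 / 143621.34 = 1.1437

Compression ratio = 1.1437


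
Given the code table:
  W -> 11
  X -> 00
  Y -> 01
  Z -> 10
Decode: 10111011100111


Decoding:
10 -> Z
11 -> W
10 -> Z
11 -> W
10 -> Z
01 -> Y
11 -> W


Result: ZWZWZYW


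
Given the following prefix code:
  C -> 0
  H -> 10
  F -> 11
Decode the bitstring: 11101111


Decoding step by step:
Bits 11 -> F
Bits 10 -> H
Bits 11 -> F
Bits 11 -> F


Decoded message: FHFF


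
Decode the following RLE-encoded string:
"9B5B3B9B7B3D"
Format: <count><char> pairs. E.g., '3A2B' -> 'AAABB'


Expanding each <count><char> pair:
  9B -> 'BBBBBBBBB'
  5B -> 'BBBBB'
  3B -> 'BBB'
  9B -> 'BBBBBBBBB'
  7B -> 'BBBBBBB'
  3D -> 'DDD'

Decoded = BBBBBBBBBBBBBBBBBBBBBBBBBBBBBBBBBDDD


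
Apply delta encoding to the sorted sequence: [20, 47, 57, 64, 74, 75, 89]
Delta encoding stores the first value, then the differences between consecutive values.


First value: 20
Deltas:
  47 - 20 = 27
  57 - 47 = 10
  64 - 57 = 7
  74 - 64 = 10
  75 - 74 = 1
  89 - 75 = 14


Delta encoded: [20, 27, 10, 7, 10, 1, 14]


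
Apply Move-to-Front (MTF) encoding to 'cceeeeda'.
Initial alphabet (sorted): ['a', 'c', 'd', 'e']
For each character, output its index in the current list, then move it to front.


MTF encoding:
'c': index 1 in ['a', 'c', 'd', 'e'] -> ['c', 'a', 'd', 'e']
'c': index 0 in ['c', 'a', 'd', 'e'] -> ['c', 'a', 'd', 'e']
'e': index 3 in ['c', 'a', 'd', 'e'] -> ['e', 'c', 'a', 'd']
'e': index 0 in ['e', 'c', 'a', 'd'] -> ['e', 'c', 'a', 'd']
'e': index 0 in ['e', 'c', 'a', 'd'] -> ['e', 'c', 'a', 'd']
'e': index 0 in ['e', 'c', 'a', 'd'] -> ['e', 'c', 'a', 'd']
'd': index 3 in ['e', 'c', 'a', 'd'] -> ['d', 'e', 'c', 'a']
'a': index 3 in ['d', 'e', 'c', 'a'] -> ['a', 'd', 'e', 'c']


Output: [1, 0, 3, 0, 0, 0, 3, 3]


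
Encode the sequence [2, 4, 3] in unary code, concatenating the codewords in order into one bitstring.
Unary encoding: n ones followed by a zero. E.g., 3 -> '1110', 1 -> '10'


Encode each number as n ones followed by a terminating 0:
  2 -> 110 (3 bits)
  4 -> 11110 (5 bits)
  3 -> 1110 (4 bits)
Total length = 3 + 5 + 4 = 12 bits.

Unary([2, 4, 3]) = 110111101110 (12 bits)


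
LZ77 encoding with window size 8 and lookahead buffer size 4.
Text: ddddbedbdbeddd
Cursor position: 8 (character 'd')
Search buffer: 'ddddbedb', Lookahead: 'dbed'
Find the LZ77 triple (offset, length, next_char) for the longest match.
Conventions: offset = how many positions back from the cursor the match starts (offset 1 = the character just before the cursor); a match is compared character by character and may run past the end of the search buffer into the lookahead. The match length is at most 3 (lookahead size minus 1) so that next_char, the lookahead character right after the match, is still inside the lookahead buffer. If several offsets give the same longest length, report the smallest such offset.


Try each offset into the search buffer:
  offset=1 (pos 7, char 'b'): match length 0
  offset=2 (pos 6, char 'd'): match length 2
  offset=3 (pos 5, char 'e'): match length 0
  offset=4 (pos 4, char 'b'): match length 0
  offset=5 (pos 3, char 'd'): match length 3
  offset=6 (pos 2, char 'd'): match length 1
  offset=7 (pos 1, char 'd'): match length 1
  offset=8 (pos 0, char 'd'): match length 1
Longest match has length 3 at offset 5.
next_char = character at position 8 + 3 = 11 -> 'd'

Best match: offset=5, length=3 (matching 'dbe' starting at position 3)
LZ77 triple: (5, 3, 'd')


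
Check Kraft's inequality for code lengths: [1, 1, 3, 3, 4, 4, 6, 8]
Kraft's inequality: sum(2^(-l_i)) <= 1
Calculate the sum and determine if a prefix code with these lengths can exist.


Sum = 2^(-1) + 2^(-1) + 2^(-3) + 2^(-3) + 2^(-4) + 2^(-4) + 2^(-6) + 2^(-8)
    = 0.5 + 0.5 + 0.125 + 0.125 + 0.0625 + 0.0625 + 0.015625 + 0.00390625
    = 357/256 = 1.39453125
Since 1.39453125 > 1, Kraft's inequality is NOT satisfied.
A prefix code with these lengths CANNOT exist.

Kraft sum = 1.39453125. Not satisfied.


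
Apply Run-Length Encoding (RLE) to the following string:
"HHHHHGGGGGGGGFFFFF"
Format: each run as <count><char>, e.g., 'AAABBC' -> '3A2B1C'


Scanning runs left to right:
  i=0: run of 'H' x 5 -> '5H'
  i=5: run of 'G' x 8 -> '8G'
  i=13: run of 'F' x 5 -> '5F'

RLE = 5H8G5F


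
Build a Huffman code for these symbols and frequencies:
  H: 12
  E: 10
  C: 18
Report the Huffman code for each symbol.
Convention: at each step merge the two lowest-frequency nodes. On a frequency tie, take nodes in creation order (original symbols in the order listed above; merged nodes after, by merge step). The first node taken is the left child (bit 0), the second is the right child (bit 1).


Huffman tree construction:
Step 1: Merge E(10) + H(12) = 22
Step 2: Merge C(18) + (E+H)(22) = 40
Read each symbol's code off the tree from the root (left child = 0, right child = 1).

Codes:
  H: 11 (length 2)
  E: 10 (length 2)
  C: 0 (length 1)
Average code length: 62/40 = 1.5500 bits/symbol


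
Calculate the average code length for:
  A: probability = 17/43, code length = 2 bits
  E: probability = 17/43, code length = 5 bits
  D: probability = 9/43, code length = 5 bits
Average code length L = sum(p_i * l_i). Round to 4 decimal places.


Weighted contributions p_i * l_i:
  A: (17/43) * 2 = 34/43
  E: (17/43) * 5 = 85/43
  D: (9/43) * 5 = 45/43
Sum = (34 + 85 + 45)/43 = 164/43

L = 164/43 = 3.8140 bits/symbol


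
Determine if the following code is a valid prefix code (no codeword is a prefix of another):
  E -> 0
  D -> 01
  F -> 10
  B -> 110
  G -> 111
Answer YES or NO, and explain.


Checking each pair (does one codeword prefix another?):
  E='0' vs D='01': prefix -- VIOLATION

NO -- this is NOT a valid prefix code. E (0) is a prefix of D (01).


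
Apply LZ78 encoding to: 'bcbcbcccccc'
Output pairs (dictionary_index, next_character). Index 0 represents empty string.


LZ78 encoding steps:
Dictionary: {0: ''}
Step 1: w='' (idx 0), next='b' -> output (0, 'b'), add 'b' as idx 1
Step 2: w='' (idx 0), next='c' -> output (0, 'c'), add 'c' as idx 2
Step 3: w='b' (idx 1), next='c' -> output (1, 'c'), add 'bc' as idx 3
Step 4: w='bc' (idx 3), next='c' -> output (3, 'c'), add 'bcc' as idx 4
Step 5: w='c' (idx 2), next='c' -> output (2, 'c'), add 'cc' as idx 5
Step 6: w='cc' (idx 5), end of input -> output (5, '')


Encoded: [(0, 'b'), (0, 'c'), (1, 'c'), (3, 'c'), (2, 'c'), (5, '')]


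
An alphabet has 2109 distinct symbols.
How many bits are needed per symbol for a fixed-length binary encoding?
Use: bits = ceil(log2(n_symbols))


log2(2109) = 11.0423
Bracket: 2^11 = 2048 < 2109 <= 2^12 = 4096
So ceil(log2(2109)) = 12

bits = ceil(log2(2109)) = ceil(11.0423) = 12 bits


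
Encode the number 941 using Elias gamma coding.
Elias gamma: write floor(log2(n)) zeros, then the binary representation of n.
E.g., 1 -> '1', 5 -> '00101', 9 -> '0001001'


num_bits = floor(log2(941)) + 1 = 10
leading_zeros = num_bits - 1 = 9
binary(941) = 1110101101

Elias gamma(941) = '000000000' + '1110101101' = 0000000001110101101 (19 bits)


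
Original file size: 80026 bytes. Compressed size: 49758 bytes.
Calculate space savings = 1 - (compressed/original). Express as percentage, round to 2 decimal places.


ratio = compressed/original = 49758/80026 = 0.621773
savings = 1 - ratio = 1 - 0.621773 = 0.378227
as a percentage: 0.378227 * 100 = 37.82%

Space savings = 1 - 49758/80026 = 37.82%


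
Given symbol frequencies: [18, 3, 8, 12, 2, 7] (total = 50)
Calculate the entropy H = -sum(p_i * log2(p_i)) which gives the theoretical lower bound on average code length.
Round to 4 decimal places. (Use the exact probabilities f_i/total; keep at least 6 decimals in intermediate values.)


Per-symbol terms -p_i * log2(p_i) with p_i = f_i/50:
  p = 18/50 = 0.360000: log2(p) = -1.473931, -p*log2(p) = 0.530615
  p = 3/50 = 0.060000: log2(p) = -4.058894, -p*log2(p) = 0.243534
  p = 8/50 = 0.160000: log2(p) = -2.643856, -p*log2(p) = 0.423017
  p = 12/50 = 0.240000: log2(p) = -2.058894, -p*log2(p) = 0.494134
  p = 2/50 = 0.040000: log2(p) = -4.643856, -p*log2(p) = 0.185754
  p = 7/50 = 0.140000: log2(p) = -2.836501, -p*log2(p) = 0.397110
H = 0.530615 + 0.243534 + 0.423017 + 0.494134 + 0.185754 + 0.397110 = 2.274164

H = 2.2742 bits/symbol


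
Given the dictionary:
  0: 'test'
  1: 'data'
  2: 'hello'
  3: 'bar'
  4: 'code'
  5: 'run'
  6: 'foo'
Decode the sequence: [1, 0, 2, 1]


Look up each index in the dictionary:
  1 -> 'data'
  0 -> 'test'
  2 -> 'hello'
  1 -> 'data'

Decoded: "data test hello data"


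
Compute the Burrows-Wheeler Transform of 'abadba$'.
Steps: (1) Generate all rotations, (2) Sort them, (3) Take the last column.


Rotations (sorted):
  0: $abadba -> last char: a
  1: a$abadb -> last char: b
  2: abadba$ -> last char: $
  3: adba$ab -> last char: b
  4: ba$abad -> last char: d
  5: badba$a -> last char: a
  6: dba$aba -> last char: a


BWT = ab$bdaa


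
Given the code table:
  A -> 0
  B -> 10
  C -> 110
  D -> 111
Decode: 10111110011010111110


Decoding:
10 -> B
111 -> D
110 -> C
0 -> A
110 -> C
10 -> B
111 -> D
110 -> C


Result: BDCACBDC


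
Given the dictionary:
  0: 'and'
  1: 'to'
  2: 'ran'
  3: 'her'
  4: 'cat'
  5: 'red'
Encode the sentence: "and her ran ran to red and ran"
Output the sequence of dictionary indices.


Look up each word in the dictionary:
  'and' -> 0
  'her' -> 3
  'ran' -> 2
  'ran' -> 2
  'to' -> 1
  'red' -> 5
  'and' -> 0
  'ran' -> 2

Encoded: [0, 3, 2, 2, 1, 5, 0, 2]


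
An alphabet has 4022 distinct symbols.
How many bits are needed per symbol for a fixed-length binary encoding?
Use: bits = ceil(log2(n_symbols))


log2(4022) = 11.9737
Bracket: 2^11 = 2048 < 4022 <= 2^12 = 4096
So ceil(log2(4022)) = 12

bits = ceil(log2(4022)) = ceil(11.9737) = 12 bits


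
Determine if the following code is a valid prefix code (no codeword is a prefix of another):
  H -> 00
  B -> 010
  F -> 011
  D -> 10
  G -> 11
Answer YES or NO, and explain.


Checking each pair (does one codeword prefix another?):
  H='00' vs B='010': no prefix
  H='00' vs F='011': no prefix
  H='00' vs D='10': no prefix
  H='00' vs G='11': no prefix
  B='010' vs H='00': no prefix
  B='010' vs F='011': no prefix
  B='010' vs D='10': no prefix
  B='010' vs G='11': no prefix
  F='011' vs H='00': no prefix
  F='011' vs B='010': no prefix
  F='011' vs D='10': no prefix
  F='011' vs G='11': no prefix
  D='10' vs H='00': no prefix
  D='10' vs B='010': no prefix
  D='10' vs F='011': no prefix
  D='10' vs G='11': no prefix
  G='11' vs H='00': no prefix
  G='11' vs B='010': no prefix
  G='11' vs F='011': no prefix
  G='11' vs D='10': no prefix
No violation found over all pairs.

YES -- this is a valid prefix code. No codeword is a prefix of any other codeword.
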